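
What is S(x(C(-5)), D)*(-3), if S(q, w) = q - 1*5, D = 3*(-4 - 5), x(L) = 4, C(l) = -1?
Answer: 3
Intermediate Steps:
D = -27 (D = 3*(-9) = -27)
S(q, w) = -5 + q (S(q, w) = q - 5 = -5 + q)
S(x(C(-5)), D)*(-3) = (-5 + 4)*(-3) = -1*(-3) = 3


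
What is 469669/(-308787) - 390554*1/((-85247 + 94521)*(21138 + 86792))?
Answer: -235116205662289/154539065279670 ≈ -1.5214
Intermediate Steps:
469669/(-308787) - 390554*1/((-85247 + 94521)*(21138 + 86792)) = 469669*(-1/308787) - 390554/(9274*107930) = -469669/308787 - 390554/1000942820 = -469669/308787 - 390554*1/1000942820 = -469669/308787 - 195277/500471410 = -235116205662289/154539065279670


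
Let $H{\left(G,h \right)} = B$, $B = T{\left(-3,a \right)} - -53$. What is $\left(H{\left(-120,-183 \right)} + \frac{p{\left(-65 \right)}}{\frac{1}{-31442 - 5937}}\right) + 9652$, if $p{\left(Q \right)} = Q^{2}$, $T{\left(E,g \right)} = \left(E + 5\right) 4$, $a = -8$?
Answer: $-157916562$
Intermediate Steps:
$T{\left(E,g \right)} = 20 + 4 E$ ($T{\left(E,g \right)} = \left(5 + E\right) 4 = 20 + 4 E$)
$B = 61$ ($B = \left(20 + 4 \left(-3\right)\right) - -53 = \left(20 - 12\right) + 53 = 8 + 53 = 61$)
$H{\left(G,h \right)} = 61$
$\left(H{\left(-120,-183 \right)} + \frac{p{\left(-65 \right)}}{\frac{1}{-31442 - 5937}}\right) + 9652 = \left(61 + \frac{\left(-65\right)^{2}}{\frac{1}{-31442 - 5937}}\right) + 9652 = \left(61 + \frac{4225}{\frac{1}{-37379}}\right) + 9652 = \left(61 + \frac{4225}{- \frac{1}{37379}}\right) + 9652 = \left(61 + 4225 \left(-37379\right)\right) + 9652 = \left(61 - 157926275\right) + 9652 = -157926214 + 9652 = -157916562$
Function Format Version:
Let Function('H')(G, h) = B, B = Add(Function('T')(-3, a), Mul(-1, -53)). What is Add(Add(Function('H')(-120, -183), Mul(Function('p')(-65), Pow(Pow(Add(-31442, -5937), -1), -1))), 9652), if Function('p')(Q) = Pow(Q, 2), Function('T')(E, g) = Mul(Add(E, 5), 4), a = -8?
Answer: -157916562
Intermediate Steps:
Function('T')(E, g) = Add(20, Mul(4, E)) (Function('T')(E, g) = Mul(Add(5, E), 4) = Add(20, Mul(4, E)))
B = 61 (B = Add(Add(20, Mul(4, -3)), Mul(-1, -53)) = Add(Add(20, -12), 53) = Add(8, 53) = 61)
Function('H')(G, h) = 61
Add(Add(Function('H')(-120, -183), Mul(Function('p')(-65), Pow(Pow(Add(-31442, -5937), -1), -1))), 9652) = Add(Add(61, Mul(Pow(-65, 2), Pow(Pow(Add(-31442, -5937), -1), -1))), 9652) = Add(Add(61, Mul(4225, Pow(Pow(-37379, -1), -1))), 9652) = Add(Add(61, Mul(4225, Pow(Rational(-1, 37379), -1))), 9652) = Add(Add(61, Mul(4225, -37379)), 9652) = Add(Add(61, -157926275), 9652) = Add(-157926214, 9652) = -157916562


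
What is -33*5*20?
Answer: -3300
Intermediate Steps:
-33*5*20 = -165*20 = -3300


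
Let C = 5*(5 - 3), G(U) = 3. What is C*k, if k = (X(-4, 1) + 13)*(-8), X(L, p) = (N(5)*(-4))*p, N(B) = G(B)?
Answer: -80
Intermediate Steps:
N(B) = 3
X(L, p) = -12*p (X(L, p) = (3*(-4))*p = -12*p)
k = -8 (k = (-12*1 + 13)*(-8) = (-12 + 13)*(-8) = 1*(-8) = -8)
C = 10 (C = 5*2 = 10)
C*k = 10*(-8) = -80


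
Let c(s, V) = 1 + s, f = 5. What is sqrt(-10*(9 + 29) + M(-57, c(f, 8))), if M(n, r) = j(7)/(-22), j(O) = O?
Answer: I*sqrt(184074)/22 ≈ 19.502*I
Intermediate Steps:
M(n, r) = -7/22 (M(n, r) = 7/(-22) = 7*(-1/22) = -7/22)
sqrt(-10*(9 + 29) + M(-57, c(f, 8))) = sqrt(-10*(9 + 29) - 7/22) = sqrt(-10*38 - 7/22) = sqrt(-380 - 7/22) = sqrt(-8367/22) = I*sqrt(184074)/22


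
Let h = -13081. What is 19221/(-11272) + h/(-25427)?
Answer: -341283335/286613144 ≈ -1.1907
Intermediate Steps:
19221/(-11272) + h/(-25427) = 19221/(-11272) - 13081/(-25427) = 19221*(-1/11272) - 13081*(-1/25427) = -19221/11272 + 13081/25427 = -341283335/286613144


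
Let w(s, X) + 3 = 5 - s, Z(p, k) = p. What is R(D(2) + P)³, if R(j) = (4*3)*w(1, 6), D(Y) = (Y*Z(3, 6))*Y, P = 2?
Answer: 1728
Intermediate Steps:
w(s, X) = 2 - s (w(s, X) = -3 + (5 - s) = 2 - s)
D(Y) = 3*Y² (D(Y) = (Y*3)*Y = (3*Y)*Y = 3*Y²)
R(j) = 12 (R(j) = (4*3)*(2 - 1*1) = 12*(2 - 1) = 12*1 = 12)
R(D(2) + P)³ = 12³ = 1728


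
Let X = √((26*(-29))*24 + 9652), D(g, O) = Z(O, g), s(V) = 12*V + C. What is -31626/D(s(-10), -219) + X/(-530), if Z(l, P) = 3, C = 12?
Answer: -10542 - I*√2111/265 ≈ -10542.0 - 0.17338*I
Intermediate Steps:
s(V) = 12 + 12*V (s(V) = 12*V + 12 = 12 + 12*V)
D(g, O) = 3
X = 2*I*√2111 (X = √(-754*24 + 9652) = √(-18096 + 9652) = √(-8444) = 2*I*√2111 ≈ 91.891*I)
-31626/D(s(-10), -219) + X/(-530) = -31626/3 + (2*I*√2111)/(-530) = -31626*⅓ + (2*I*√2111)*(-1/530) = -10542 - I*√2111/265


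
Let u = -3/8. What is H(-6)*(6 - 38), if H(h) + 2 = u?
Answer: 76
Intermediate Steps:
u = -3/8 (u = -3*⅛ = -3/8 ≈ -0.37500)
H(h) = -19/8 (H(h) = -2 - 3/8 = -19/8)
H(-6)*(6 - 38) = -19*(6 - 38)/8 = -19/8*(-32) = 76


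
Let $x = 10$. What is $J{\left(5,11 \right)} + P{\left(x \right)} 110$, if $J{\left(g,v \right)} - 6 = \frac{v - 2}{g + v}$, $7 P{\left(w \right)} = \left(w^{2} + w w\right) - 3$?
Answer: $\frac{347455}{112} \approx 3102.3$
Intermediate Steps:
$P{\left(w \right)} = - \frac{3}{7} + \frac{2 w^{2}}{7}$ ($P{\left(w \right)} = \frac{\left(w^{2} + w w\right) - 3}{7} = \frac{\left(w^{2} + w^{2}\right) - 3}{7} = \frac{2 w^{2} - 3}{7} = \frac{-3 + 2 w^{2}}{7} = - \frac{3}{7} + \frac{2 w^{2}}{7}$)
$J{\left(g,v \right)} = 6 + \frac{-2 + v}{g + v}$ ($J{\left(g,v \right)} = 6 + \frac{v - 2}{g + v} = 6 + \frac{-2 + v}{g + v}$)
$J{\left(5,11 \right)} + P{\left(x \right)} 110 = \frac{-2 + 6 \cdot 5 + 7 \cdot 11}{5 + 11} + \left(- \frac{3}{7} + \frac{2 \cdot 10^{2}}{7}\right) 110 = \frac{-2 + 30 + 77}{16} + \left(- \frac{3}{7} + \frac{2}{7} \cdot 100\right) 110 = \frac{1}{16} \cdot 105 + \left(- \frac{3}{7} + \frac{200}{7}\right) 110 = \frac{105}{16} + \frac{197}{7} \cdot 110 = \frac{105}{16} + \frac{21670}{7} = \frac{347455}{112}$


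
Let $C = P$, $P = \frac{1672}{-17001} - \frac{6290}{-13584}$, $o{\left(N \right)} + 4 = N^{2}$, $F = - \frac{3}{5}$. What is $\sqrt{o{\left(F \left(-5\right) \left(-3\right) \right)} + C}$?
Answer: $\frac{\sqrt{3183773116863490}}{6415044} \approx 8.7957$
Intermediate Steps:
$F = - \frac{3}{5}$ ($F = \left(-3\right) \frac{1}{5} = - \frac{3}{5} \approx -0.6$)
$o{\left(N \right)} = -4 + N^{2}$
$P = \frac{14037307}{38490264}$ ($P = 1672 \left(- \frac{1}{17001}\right) - - \frac{3145}{6792} = - \frac{1672}{17001} + \frac{3145}{6792} = \frac{14037307}{38490264} \approx 0.3647$)
$C = \frac{14037307}{38490264} \approx 0.3647$
$\sqrt{o{\left(F \left(-5\right) \left(-3\right) \right)} + C} = \sqrt{\left(-4 + \left(\left(- \frac{3}{5}\right) \left(-5\right) \left(-3\right)\right)^{2}\right) + \frac{14037307}{38490264}} = \sqrt{\left(-4 + \left(3 \left(-3\right)\right)^{2}\right) + \frac{14037307}{38490264}} = \sqrt{\left(-4 + \left(-9\right)^{2}\right) + \frac{14037307}{38490264}} = \sqrt{\left(-4 + 81\right) + \frac{14037307}{38490264}} = \sqrt{77 + \frac{14037307}{38490264}} = \sqrt{\frac{2977787635}{38490264}} = \frac{\sqrt{3183773116863490}}{6415044}$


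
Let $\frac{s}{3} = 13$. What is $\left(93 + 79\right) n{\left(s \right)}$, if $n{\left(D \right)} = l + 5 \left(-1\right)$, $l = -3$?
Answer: $-1376$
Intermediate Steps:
$s = 39$ ($s = 3 \cdot 13 = 39$)
$n{\left(D \right)} = -8$ ($n{\left(D \right)} = -3 + 5 \left(-1\right) = -3 - 5 = -8$)
$\left(93 + 79\right) n{\left(s \right)} = \left(93 + 79\right) \left(-8\right) = 172 \left(-8\right) = -1376$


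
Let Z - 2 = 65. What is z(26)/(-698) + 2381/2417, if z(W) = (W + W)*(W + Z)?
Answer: -5013337/843533 ≈ -5.9433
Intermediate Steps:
Z = 67 (Z = 2 + 65 = 67)
z(W) = 2*W*(67 + W) (z(W) = (W + W)*(W + 67) = (2*W)*(67 + W) = 2*W*(67 + W))
z(26)/(-698) + 2381/2417 = (2*26*(67 + 26))/(-698) + 2381/2417 = (2*26*93)*(-1/698) + 2381*(1/2417) = 4836*(-1/698) + 2381/2417 = -2418/349 + 2381/2417 = -5013337/843533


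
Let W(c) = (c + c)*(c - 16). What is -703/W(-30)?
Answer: -703/2760 ≈ -0.25471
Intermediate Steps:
W(c) = 2*c*(-16 + c) (W(c) = (2*c)*(-16 + c) = 2*c*(-16 + c))
-703/W(-30) = -703*(-1/(60*(-16 - 30))) = -703/(2*(-30)*(-46)) = -703/2760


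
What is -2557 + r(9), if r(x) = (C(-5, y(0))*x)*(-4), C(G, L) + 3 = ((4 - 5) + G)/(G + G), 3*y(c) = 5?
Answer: -12353/5 ≈ -2470.6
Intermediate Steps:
y(c) = 5/3 (y(c) = (⅓)*5 = 5/3)
C(G, L) = -3 + (-1 + G)/(2*G) (C(G, L) = -3 + ((4 - 5) + G)/(G + G) = -3 + (-1 + G)/((2*G)) = -3 + (-1 + G)*(1/(2*G)) = -3 + (-1 + G)/(2*G))
r(x) = 48*x/5 (r(x) = (((½)*(-1 - 5*(-5))/(-5))*x)*(-4) = (((½)*(-⅕)*(-1 + 25))*x)*(-4) = (((½)*(-⅕)*24)*x)*(-4) = -12*x/5*(-4) = 48*x/5)
-2557 + r(9) = -2557 + (48/5)*9 = -2557 + 432/5 = -12353/5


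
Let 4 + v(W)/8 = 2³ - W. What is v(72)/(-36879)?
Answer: 544/36879 ≈ 0.014751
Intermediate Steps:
v(W) = 32 - 8*W (v(W) = -32 + 8*(2³ - W) = -32 + 8*(8 - W) = -32 + (64 - 8*W) = 32 - 8*W)
v(72)/(-36879) = (32 - 8*72)/(-36879) = (32 - 576)*(-1/36879) = -544*(-1/36879) = 544/36879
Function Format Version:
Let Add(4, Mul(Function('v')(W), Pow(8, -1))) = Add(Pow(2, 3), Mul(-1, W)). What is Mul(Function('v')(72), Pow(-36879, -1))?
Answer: Rational(544, 36879) ≈ 0.014751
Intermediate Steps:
Function('v')(W) = Add(32, Mul(-8, W)) (Function('v')(W) = Add(-32, Mul(8, Add(Pow(2, 3), Mul(-1, W)))) = Add(-32, Mul(8, Add(8, Mul(-1, W)))) = Add(-32, Add(64, Mul(-8, W))) = Add(32, Mul(-8, W)))
Mul(Function('v')(72), Pow(-36879, -1)) = Mul(Add(32, Mul(-8, 72)), Pow(-36879, -1)) = Mul(Add(32, -576), Rational(-1, 36879)) = Mul(-544, Rational(-1, 36879)) = Rational(544, 36879)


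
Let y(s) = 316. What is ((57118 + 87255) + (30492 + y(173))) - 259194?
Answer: -84013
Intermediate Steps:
((57118 + 87255) + (30492 + y(173))) - 259194 = ((57118 + 87255) + (30492 + 316)) - 259194 = (144373 + 30808) - 259194 = 175181 - 259194 = -84013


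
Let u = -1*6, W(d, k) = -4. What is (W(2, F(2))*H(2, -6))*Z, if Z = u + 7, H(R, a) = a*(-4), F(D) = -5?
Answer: -96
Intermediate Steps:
u = -6
H(R, a) = -4*a
Z = 1 (Z = -6 + 7 = 1)
(W(2, F(2))*H(2, -6))*Z = -(-16)*(-6)*1 = -4*24*1 = -96*1 = -96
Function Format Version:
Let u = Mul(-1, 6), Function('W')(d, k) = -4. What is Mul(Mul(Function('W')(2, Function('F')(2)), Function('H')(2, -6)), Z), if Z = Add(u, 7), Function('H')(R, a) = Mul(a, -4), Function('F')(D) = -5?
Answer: -96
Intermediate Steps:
u = -6
Function('H')(R, a) = Mul(-4, a)
Z = 1 (Z = Add(-6, 7) = 1)
Mul(Mul(Function('W')(2, Function('F')(2)), Function('H')(2, -6)), Z) = Mul(Mul(-4, Mul(-4, -6)), 1) = Mul(Mul(-4, 24), 1) = Mul(-96, 1) = -96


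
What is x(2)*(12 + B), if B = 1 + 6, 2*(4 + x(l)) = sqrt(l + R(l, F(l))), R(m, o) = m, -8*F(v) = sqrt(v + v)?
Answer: -57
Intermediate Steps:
F(v) = -sqrt(2)*sqrt(v)/8 (F(v) = -sqrt(v + v)/8 = -sqrt(2)*sqrt(v)/8)
x(l) = -4 + sqrt(2)*sqrt(l)/2 (x(l) = -4 + sqrt(l + l)/2 = -4 + sqrt(2*l)/2 = -4 + (sqrt(2)*sqrt(l))/2 = -4 + sqrt(2)*sqrt(l)/2)
B = 7
x(2)*(12 + B) = (-4 + sqrt(2)*sqrt(2)/2)*(12 + 7) = (-4 + 1)*19 = -3*19 = -57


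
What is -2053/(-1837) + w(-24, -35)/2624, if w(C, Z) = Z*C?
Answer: 866269/602536 ≈ 1.4377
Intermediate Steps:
w(C, Z) = C*Z
-2053/(-1837) + w(-24, -35)/2624 = -2053/(-1837) - 24*(-35)/2624 = -2053*(-1/1837) + 840*(1/2624) = 2053/1837 + 105/328 = 866269/602536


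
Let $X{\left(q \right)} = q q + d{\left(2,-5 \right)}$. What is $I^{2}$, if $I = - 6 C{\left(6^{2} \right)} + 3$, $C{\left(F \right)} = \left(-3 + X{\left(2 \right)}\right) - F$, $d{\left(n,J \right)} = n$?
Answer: $40401$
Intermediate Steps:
$X{\left(q \right)} = 2 + q^{2}$ ($X{\left(q \right)} = q q + 2 = q^{2} + 2 = 2 + q^{2}$)
$C{\left(F \right)} = 3 - F$ ($C{\left(F \right)} = \left(-3 + \left(2 + 2^{2}\right)\right) - F = \left(-3 + \left(2 + 4\right)\right) - F = \left(-3 + 6\right) - F = 3 - F$)
$I = 201$ ($I = - 6 \left(3 - 6^{2}\right) + 3 = - 6 \left(3 - 36\right) + 3 = \left(-6\right) \left(-33\right) + 3 = 198 + 3 = 201$)
$I^{2} = 201^{2} = 40401$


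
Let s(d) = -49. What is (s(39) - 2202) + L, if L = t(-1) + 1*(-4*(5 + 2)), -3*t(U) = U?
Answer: -6836/3 ≈ -2278.7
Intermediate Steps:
t(U) = -U/3
L = -83/3 (L = -⅓*(-1) + 1*(-4*(5 + 2)) = ⅓ + 1*(-4*7) = ⅓ + 1*(-28) = ⅓ - 28 = -83/3 ≈ -27.667)
(s(39) - 2202) + L = (-49 - 2202) - 83/3 = -2251 - 83/3 = -6836/3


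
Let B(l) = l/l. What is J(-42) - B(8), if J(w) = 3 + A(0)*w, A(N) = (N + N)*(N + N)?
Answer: 2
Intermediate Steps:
A(N) = 4*N² (A(N) = (2*N)*(2*N) = 4*N²)
B(l) = 1
J(w) = 3 (J(w) = 3 + (4*0²)*w = 3 + (4*0)*w = 3 + 0*w = 3 + 0 = 3)
J(-42) - B(8) = 3 - 1*1 = 3 - 1 = 2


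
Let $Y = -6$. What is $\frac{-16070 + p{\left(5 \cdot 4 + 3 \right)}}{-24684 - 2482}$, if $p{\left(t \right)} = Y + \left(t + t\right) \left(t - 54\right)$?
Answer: $\frac{8751}{13583} \approx 0.64426$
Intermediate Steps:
$p{\left(t \right)} = -6 + 2 t \left(-54 + t\right)$ ($p{\left(t \right)} = -6 + \left(t + t\right) \left(t - 54\right) = -6 + 2 t \left(-54 + t\right)$)
$\frac{-16070 + p{\left(5 \cdot 4 + 3 \right)}}{-24684 - 2482} = \frac{-16070 - \left(6 - 2 \left(5 \cdot 4 + 3\right)^{2} + 108 \left(5 \cdot 4 + 3\right)\right)}{-24684 - 2482} = \frac{-16070 - \left(6 - 2 \left(20 + 3\right)^{2} + 108 \left(20 + 3\right)\right)}{-27166} = \left(-16070 - \left(2490 - 1058\right)\right) \left(- \frac{1}{27166}\right) = \left(-16070 - 1432\right) \left(- \frac{1}{27166}\right) = \left(-17502\right) \left(- \frac{1}{27166}\right) = \frac{8751}{13583}$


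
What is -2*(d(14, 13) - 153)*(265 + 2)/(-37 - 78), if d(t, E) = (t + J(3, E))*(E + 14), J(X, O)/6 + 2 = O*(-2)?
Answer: -2302074/115 ≈ -20018.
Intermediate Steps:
J(X, O) = -12 - 12*O (J(X, O) = -12 + 6*(O*(-2)) = -12 + 6*(-2*O) = -12 - 12*O)
d(t, E) = (14 + E)*(-12 + t - 12*E) (d(t, E) = (t + (-12 - 12*E))*(E + 14) = (-12 + t - 12*E)*(14 + E) = (14 + E)*(-12 + t - 12*E))
-2*(d(14, 13) - 153)*(265 + 2)/(-37 - 78) = -2*((-168 - 180*13 - 12*13² + 14*14 + 13*14) - 153)*(265 + 2)/(-37 - 78) = -2*((-168 - 2340 - 12*169 + 196 + 182) - 153)*267/(-115) = -2*((-168 - 2340 - 2028 + 196 + 182) - 153)*267*(-1/115) = -2*(-4158 - 153)*(-267)/115 = -(-8622)*(-267)/115 = -2*1151037/115 = -2302074/115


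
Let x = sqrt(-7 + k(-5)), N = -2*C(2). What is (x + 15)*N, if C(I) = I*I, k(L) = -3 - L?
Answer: -120 - 8*I*sqrt(5) ≈ -120.0 - 17.889*I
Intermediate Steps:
C(I) = I**2
N = -8 (N = -2*2**2 = -2*4 = -8)
x = I*sqrt(5) (x = sqrt(-7 + (-3 - 1*(-5))) = sqrt(-7 + (-3 + 5)) = sqrt(-7 + 2) = sqrt(-5) = I*sqrt(5) ≈ 2.2361*I)
(x + 15)*N = (I*sqrt(5) + 15)*(-8) = (15 + I*sqrt(5))*(-8) = -120 - 8*I*sqrt(5)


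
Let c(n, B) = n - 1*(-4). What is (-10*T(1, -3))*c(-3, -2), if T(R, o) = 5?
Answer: -50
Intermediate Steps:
c(n, B) = 4 + n (c(n, B) = n + 4 = 4 + n)
(-10*T(1, -3))*c(-3, -2) = (-10*5)*(4 - 3) = -50*1 = -50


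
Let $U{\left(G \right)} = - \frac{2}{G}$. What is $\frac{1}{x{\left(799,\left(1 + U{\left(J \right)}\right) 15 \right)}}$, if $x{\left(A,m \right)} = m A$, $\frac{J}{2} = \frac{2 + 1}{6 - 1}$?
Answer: $- \frac{1}{7990} \approx -0.00012516$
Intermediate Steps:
$J = \frac{6}{5}$ ($J = 2 \frac{2 + 1}{6 - 1} = 2 \cdot \frac{3}{5} = \frac{6}{5} \approx 1.2$)
$x{\left(A,m \right)} = A m$
$\frac{1}{x{\left(799,\left(1 + U{\left(J \right)}\right) 15 \right)}} = \frac{1}{799 \left(1 - \frac{2}{\frac{6}{5}}\right) 15} = \frac{1}{799 \left(1 - \frac{5}{3}\right) 15} = \frac{1}{799 \left(\left(- \frac{2}{3}\right) 15\right)} = \frac{1}{799 \left(-10\right)} = \frac{1}{-7990} = - \frac{1}{7990}$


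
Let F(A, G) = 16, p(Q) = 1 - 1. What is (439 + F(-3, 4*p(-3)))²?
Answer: 207025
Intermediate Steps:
p(Q) = 0
(439 + F(-3, 4*p(-3)))² = (439 + 16)² = 455² = 207025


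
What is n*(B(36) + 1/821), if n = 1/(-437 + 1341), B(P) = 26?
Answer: 21347/742184 ≈ 0.028762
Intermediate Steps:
n = 1/904 ≈ 0.0011062
n*(B(36) + 1/821) = (26 + 1/821)/904 = (1/904)*(21347/821) = 21347/742184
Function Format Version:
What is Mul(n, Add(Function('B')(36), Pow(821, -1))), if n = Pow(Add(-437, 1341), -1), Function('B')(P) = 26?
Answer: Rational(21347, 742184) ≈ 0.028762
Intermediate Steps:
n = Rational(1, 904) (n = Pow(904, -1) = Rational(1, 904) ≈ 0.0011062)
Mul(n, Add(Function('B')(36), Pow(821, -1))) = Mul(Rational(1, 904), Add(26, Pow(821, -1))) = Mul(Rational(1, 904), Add(26, Rational(1, 821))) = Mul(Rational(1, 904), Rational(21347, 821)) = Rational(21347, 742184)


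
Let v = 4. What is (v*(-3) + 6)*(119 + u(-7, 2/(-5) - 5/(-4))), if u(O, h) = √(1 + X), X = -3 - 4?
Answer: -714 - 6*I*√6 ≈ -714.0 - 14.697*I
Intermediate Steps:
X = -7
u(O, h) = I*√6 (u(O, h) = √(1 - 7) = √(-6) = I*√6)
(v*(-3) + 6)*(119 + u(-7, 2/(-5) - 5/(-4))) = (4*(-3) + 6)*(119 + I*√6) = (-12 + 6)*(119 + I*√6) = -6*(119 + I*√6) = -714 - 6*I*√6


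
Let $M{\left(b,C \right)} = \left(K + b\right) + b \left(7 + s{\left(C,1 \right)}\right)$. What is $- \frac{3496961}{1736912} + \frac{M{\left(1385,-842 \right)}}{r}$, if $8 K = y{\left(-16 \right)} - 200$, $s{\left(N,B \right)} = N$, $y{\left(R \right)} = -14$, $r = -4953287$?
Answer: $- \frac{15315115316331}{8603423629744} \approx -1.7801$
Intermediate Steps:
$K = - \frac{107}{4}$ ($K = \frac{-14 - 200}{8} = \frac{1}{8} \left(-214\right) = - \frac{107}{4} \approx -26.75$)
$M{\left(b,C \right)} = - \frac{107}{4} + b + b \left(7 + C\right)$ ($M{\left(b,C \right)} = \left(- \frac{107}{4} + b\right) + b \left(7 + C\right) = - \frac{107}{4} + b + b \left(7 + C\right)$)
$- \frac{3496961}{1736912} + \frac{M{\left(1385,-842 \right)}}{r} = - \frac{3496961}{1736912} + \frac{- \frac{107}{4} + 8 \cdot 1385 - 1166170}{-4953287} = \left(-3496961\right) \frac{1}{1736912} + \left(- \frac{107}{4} + 11080 - 1166170\right) \left(- \frac{1}{4953287}\right) = - \frac{3496961}{1736912} - - \frac{4620467}{19813148} = - \frac{3496961}{1736912} + \frac{4620467}{19813148} = - \frac{15315115316331}{8603423629744}$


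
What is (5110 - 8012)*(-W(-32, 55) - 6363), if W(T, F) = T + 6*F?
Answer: 19330222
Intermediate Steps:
(5110 - 8012)*(-W(-32, 55) - 6363) = (5110 - 8012)*(-(-32 + 6*55) - 6363) = -2902*(-(-32 + 330) - 6363) = -2902*(-1*298 - 6363) = -2902*(-298 - 6363) = -2902*(-6661) = 19330222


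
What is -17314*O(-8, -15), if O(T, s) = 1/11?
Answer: -1574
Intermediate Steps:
O(T, s) = 1/11
-17314*O(-8, -15) = -17314*1/11 = -1574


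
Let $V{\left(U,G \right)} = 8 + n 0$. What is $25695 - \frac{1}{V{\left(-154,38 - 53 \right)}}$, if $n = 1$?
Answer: $\frac{205559}{8} \approx 25695.0$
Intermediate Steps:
$V{\left(U,G \right)} = 8$ ($V{\left(U,G \right)} = 8 + 1 \cdot 0 = 8 + 0 = 8$)
$25695 - \frac{1}{V{\left(-154,38 - 53 \right)}} = 25695 - \frac{1}{8} = \frac{205559}{8}$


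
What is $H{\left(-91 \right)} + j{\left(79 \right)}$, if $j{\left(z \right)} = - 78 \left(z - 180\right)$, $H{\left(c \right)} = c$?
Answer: $7787$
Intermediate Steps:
$j{\left(z \right)} = 14040 - 78 z$ ($j{\left(z \right)} = - 78 \left(-180 + z\right) = 14040 - 78 z$)
$H{\left(-91 \right)} + j{\left(79 \right)} = -91 + \left(14040 - 6162\right) = -91 + 7878 = 7787$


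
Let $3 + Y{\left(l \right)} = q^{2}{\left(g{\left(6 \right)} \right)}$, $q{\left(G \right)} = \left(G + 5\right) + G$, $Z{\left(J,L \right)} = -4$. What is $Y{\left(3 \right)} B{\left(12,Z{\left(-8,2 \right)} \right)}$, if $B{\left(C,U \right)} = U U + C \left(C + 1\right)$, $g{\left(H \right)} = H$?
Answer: $49192$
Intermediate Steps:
$q{\left(G \right)} = 5 + 2 G$ ($q{\left(G \right)} = \left(5 + G\right) + G = 5 + 2 G$)
$B{\left(C,U \right)} = U^{2} + C \left(1 + C\right)$
$Y{\left(l \right)} = 286$ ($Y{\left(l \right)} = -3 + \left(5 + 2 \cdot 6\right)^{2} = -3 + \left(5 + 12\right)^{2} = -3 + 17^{2} = -3 + 289 = 286$)
$Y{\left(3 \right)} B{\left(12,Z{\left(-8,2 \right)} \right)} = 286 \left(12 + 12^{2} + \left(-4\right)^{2}\right) = 286 \left(12 + 144 + 16\right) = 286 \cdot 172 = 49192$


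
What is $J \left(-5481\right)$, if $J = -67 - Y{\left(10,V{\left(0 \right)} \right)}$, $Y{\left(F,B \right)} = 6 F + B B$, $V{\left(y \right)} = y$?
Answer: $696087$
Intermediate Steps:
$Y{\left(F,B \right)} = B^{2} + 6 F$ ($Y{\left(F,B \right)} = 6 F + B^{2} = B^{2} + 6 F$)
$J = -127$ ($J = -67 - \left(0^{2} + 6 \cdot 10\right) = -67 - \left(0 + 60\right) = -67 - 60 = -127$)
$J \left(-5481\right) = \left(-127\right) \left(-5481\right) = 696087$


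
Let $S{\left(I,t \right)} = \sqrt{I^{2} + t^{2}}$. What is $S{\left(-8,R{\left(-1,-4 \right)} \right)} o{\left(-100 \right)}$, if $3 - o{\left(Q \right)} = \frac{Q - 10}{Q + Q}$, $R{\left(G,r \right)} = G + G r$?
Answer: $\frac{49 \sqrt{73}}{20} \approx 20.933$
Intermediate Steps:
$o{\left(Q \right)} = 3 - \frac{-10 + Q}{2 Q}$ ($o{\left(Q \right)} = 3 - \frac{Q - 10}{Q + Q} = 3 - \frac{-10 + Q}{2 Q}$)
$S{\left(-8,R{\left(-1,-4 \right)} \right)} o{\left(-100 \right)} = \sqrt{\left(-8\right)^{2} + \left(- (1 - 4)\right)^{2}} \left(\frac{5}{2} + \frac{5}{-100}\right) = \sqrt{64 + \left(\left(-1\right) \left(-3\right)\right)^{2}} \left(\frac{5}{2} + 5 \left(- \frac{1}{100}\right)\right) = \sqrt{64 + 3^{2}} \left(\frac{5}{2} - \frac{1}{20}\right) = \sqrt{64 + 9} \cdot \frac{49}{20} = \sqrt{73} \cdot \frac{49}{20} = \frac{49 \sqrt{73}}{20}$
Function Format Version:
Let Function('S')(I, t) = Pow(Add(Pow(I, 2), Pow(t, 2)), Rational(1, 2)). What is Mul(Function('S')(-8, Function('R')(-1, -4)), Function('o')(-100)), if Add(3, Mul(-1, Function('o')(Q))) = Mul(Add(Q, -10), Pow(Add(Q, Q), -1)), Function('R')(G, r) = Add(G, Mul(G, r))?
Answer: Mul(Rational(49, 20), Pow(73, Rational(1, 2))) ≈ 20.933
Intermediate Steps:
Function('o')(Q) = Add(3, Mul(Rational(-1, 2), Pow(Q, -1), Add(-10, Q))) (Function('o')(Q) = Add(3, Mul(-1, Mul(Add(Q, -10), Pow(Add(Q, Q), -1)))) = Add(3, Mul(-1, Mul(Add(-10, Q), Pow(Mul(2, Q), -1)))) = Add(3, Mul(-1, Mul(Add(-10, Q), Mul(Rational(1, 2), Pow(Q, -1))))) = Add(3, Mul(-1, Mul(Rational(1, 2), Pow(Q, -1), Add(-10, Q)))) = Add(3, Mul(Rational(-1, 2), Pow(Q, -1), Add(-10, Q))))
Mul(Function('S')(-8, Function('R')(-1, -4)), Function('o')(-100)) = Mul(Pow(Add(Pow(-8, 2), Pow(Mul(-1, Add(1, -4)), 2)), Rational(1, 2)), Add(Rational(5, 2), Mul(5, Pow(-100, -1)))) = Mul(Pow(Add(64, Pow(Mul(-1, -3), 2)), Rational(1, 2)), Add(Rational(5, 2), Mul(5, Rational(-1, 100)))) = Mul(Pow(Add(64, Pow(3, 2)), Rational(1, 2)), Add(Rational(5, 2), Rational(-1, 20))) = Mul(Pow(Add(64, 9), Rational(1, 2)), Rational(49, 20)) = Mul(Pow(73, Rational(1, 2)), Rational(49, 20)) = Mul(Rational(49, 20), Pow(73, Rational(1, 2)))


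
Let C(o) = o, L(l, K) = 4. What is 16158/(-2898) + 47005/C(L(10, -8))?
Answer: 22692643/1932 ≈ 11746.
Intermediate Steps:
16158/(-2898) + 47005/C(L(10, -8)) = 16158/(-2898) + 47005/4 = 16158*(-1/2898) + 47005*(¼) = -2693/483 + 47005/4 = 22692643/1932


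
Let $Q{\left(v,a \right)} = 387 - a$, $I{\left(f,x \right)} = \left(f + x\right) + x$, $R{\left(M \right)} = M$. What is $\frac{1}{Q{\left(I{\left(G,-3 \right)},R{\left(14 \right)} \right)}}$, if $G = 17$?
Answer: $\frac{1}{373} \approx 0.002681$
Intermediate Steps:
$I{\left(f,x \right)} = f + 2 x$
$\frac{1}{Q{\left(I{\left(G,-3 \right)},R{\left(14 \right)} \right)}} = \frac{1}{387 - 14} = \frac{1}{373}$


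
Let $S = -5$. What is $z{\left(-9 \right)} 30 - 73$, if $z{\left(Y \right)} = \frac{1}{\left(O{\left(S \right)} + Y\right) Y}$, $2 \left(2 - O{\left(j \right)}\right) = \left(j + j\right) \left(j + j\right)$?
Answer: $- \frac{12473}{171} \approx -72.942$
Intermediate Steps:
$O{\left(j \right)} = 2 - 2 j^{2}$ ($O{\left(j \right)} = 2 - \frac{\left(j + j\right) \left(j + j\right)}{2} = 2 - \frac{2 j 2 j}{2} = 2 - \frac{4 j^{2}}{2} = 2 - 2 j^{2}$)
$z{\left(Y \right)} = \frac{1}{Y \left(-48 + Y\right)}$ ($z{\left(Y \right)} = \frac{1}{\left(\left(2 - 2 \left(-5\right)^{2}\right) + Y\right) Y} = \frac{1}{\left(\left(2 - 50\right) + Y\right) Y} = \frac{1}{\left(-48 + Y\right) Y} = \frac{1}{Y \left(-48 + Y\right)}$)
$z{\left(-9 \right)} 30 - 73 = \frac{1}{\left(-9\right) \left(-48 - 9\right)} 30 - 73 = - \frac{1}{9 \left(-57\right)} 30 - 73 = \left(- \frac{1}{9}\right) \left(- \frac{1}{57}\right) 30 - 73 = \frac{1}{513} \cdot 30 - 73 = \frac{10}{171} - 73 = - \frac{12473}{171}$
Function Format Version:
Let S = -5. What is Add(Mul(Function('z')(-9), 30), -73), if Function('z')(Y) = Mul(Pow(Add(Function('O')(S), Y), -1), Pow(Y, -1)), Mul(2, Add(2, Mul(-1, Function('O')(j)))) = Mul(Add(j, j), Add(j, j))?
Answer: Rational(-12473, 171) ≈ -72.942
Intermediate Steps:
Function('O')(j) = Add(2, Mul(-2, Pow(j, 2))) (Function('O')(j) = Add(2, Mul(Rational(-1, 2), Mul(Add(j, j), Add(j, j)))) = Add(2, Mul(Rational(-1, 2), Mul(Mul(2, j), Mul(2, j)))) = Add(2, Mul(Rational(-1, 2), Mul(4, Pow(j, 2)))) = Add(2, Mul(-2, Pow(j, 2))))
Function('z')(Y) = Mul(Pow(Y, -1), Pow(Add(-48, Y), -1)) (Function('z')(Y) = Mul(Pow(Add(Add(2, Mul(-2, Pow(-5, 2))), Y), -1), Pow(Y, -1)) = Mul(Pow(Add(Add(2, Mul(-2, 25)), Y), -1), Pow(Y, -1)) = Mul(Pow(Add(Add(2, -50), Y), -1), Pow(Y, -1)) = Mul(Pow(Add(-48, Y), -1), Pow(Y, -1)) = Mul(Pow(Y, -1), Pow(Add(-48, Y), -1)))
Add(Mul(Function('z')(-9), 30), -73) = Add(Mul(Mul(Pow(-9, -1), Pow(Add(-48, -9), -1)), 30), -73) = Add(Mul(Mul(Rational(-1, 9), Pow(-57, -1)), 30), -73) = Add(Mul(Mul(Rational(-1, 9), Rational(-1, 57)), 30), -73) = Add(Mul(Rational(1, 513), 30), -73) = Add(Rational(10, 171), -73) = Rational(-12473, 171)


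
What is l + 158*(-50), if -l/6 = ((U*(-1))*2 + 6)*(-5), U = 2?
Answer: -7840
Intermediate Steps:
l = 60 (l = -6*((2*(-1))*2 + 6)*(-5) = -6*(-2*2 + 6)*(-5) = -6*(-4 + 6)*(-5) = -12*(-5) = -6*(-10) = 60)
l + 158*(-50) = 60 + 158*(-50) = 60 - 7900 = -7840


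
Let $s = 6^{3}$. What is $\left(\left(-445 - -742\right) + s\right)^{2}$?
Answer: $263169$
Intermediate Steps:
$s = 216$
$\left(\left(-445 - -742\right) + s\right)^{2} = \left(\left(-445 - -742\right) + 216\right)^{2} = \left(\left(-445 + 742\right) + 216\right)^{2} = \left(297 + 216\right)^{2} = 513^{2} = 263169$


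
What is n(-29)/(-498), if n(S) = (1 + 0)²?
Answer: -1/498 ≈ -0.0020080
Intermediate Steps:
n(S) = 1 (n(S) = 1² = 1)
n(-29)/(-498) = 1/(-498) = 1*(-1/498) = -1/498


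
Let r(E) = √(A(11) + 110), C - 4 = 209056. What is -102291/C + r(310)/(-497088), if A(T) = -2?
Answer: -102291/209060 - √3/82848 ≈ -0.48931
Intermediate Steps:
C = 209060 (C = 4 + 209056 = 209060)
r(E) = 6*√3 (r(E) = √(-2 + 110) = √108 = 6*√3)
-102291/C + r(310)/(-497088) = -102291/209060 + (6*√3)/(-497088) = -102291*1/209060 + (6*√3)*(-1/497088) = -102291/209060 - √3/82848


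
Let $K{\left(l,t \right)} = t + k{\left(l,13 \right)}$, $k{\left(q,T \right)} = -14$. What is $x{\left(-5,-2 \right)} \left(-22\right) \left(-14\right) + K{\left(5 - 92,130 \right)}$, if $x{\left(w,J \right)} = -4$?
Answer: $-1116$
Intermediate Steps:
$K{\left(l,t \right)} = -14 + t$ ($K{\left(l,t \right)} = t - 14 = -14 + t$)
$x{\left(-5,-2 \right)} \left(-22\right) \left(-14\right) + K{\left(5 - 92,130 \right)} = \left(-4\right) \left(-22\right) \left(-14\right) + \left(-14 + 130\right) = 88 \left(-14\right) + 116 = -1232 + 116 = -1116$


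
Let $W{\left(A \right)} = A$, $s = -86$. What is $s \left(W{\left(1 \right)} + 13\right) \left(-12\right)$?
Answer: $14448$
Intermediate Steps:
$s \left(W{\left(1 \right)} + 13\right) \left(-12\right) = - 86 \left(1 + 13\right) \left(-12\right) = - 86 \cdot 14 \left(-12\right) = \left(-86\right) \left(-168\right) = 14448$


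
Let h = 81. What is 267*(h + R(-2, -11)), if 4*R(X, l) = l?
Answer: 83571/4 ≈ 20893.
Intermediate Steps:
R(X, l) = l/4
267*(h + R(-2, -11)) = 267*(81 + (1/4)*(-11)) = 267*(81 - 11/4) = 267*(313/4) = 83571/4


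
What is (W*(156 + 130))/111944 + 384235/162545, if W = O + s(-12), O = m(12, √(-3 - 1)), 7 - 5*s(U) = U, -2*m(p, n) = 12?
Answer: 21455264763/9097968740 ≈ 2.3582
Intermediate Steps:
m(p, n) = -6 (m(p, n) = -½*12 = -6)
s(U) = 7/5 - U/5
O = -6
W = -11/5 (W = -6 + (7/5 - ⅕*(-12)) = -6 + (7/5 + 12/5) = -6 + 19/5 = -11/5 ≈ -2.2000)
(W*(156 + 130))/111944 + 384235/162545 = -11*(156 + 130)/5/111944 + 384235/162545 = -11/5*286*(1/111944) + 384235*(1/162545) = -3146/5*1/111944 + 76847/32509 = -1573/279860 + 76847/32509 = 21455264763/9097968740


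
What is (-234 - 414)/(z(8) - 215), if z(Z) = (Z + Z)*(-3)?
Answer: 648/263 ≈ 2.4639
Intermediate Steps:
z(Z) = -6*Z (z(Z) = (2*Z)*(-3) = -6*Z)
(-234 - 414)/(z(8) - 215) = (-234 - 414)/(-6*8 - 215) = -648/(-48 - 215) = -648/(-263) = -648*(-1/263) = 648/263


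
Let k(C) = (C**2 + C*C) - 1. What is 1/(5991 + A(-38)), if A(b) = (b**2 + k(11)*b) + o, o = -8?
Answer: -1/1731 ≈ -0.00057770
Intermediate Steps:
k(C) = -1 + 2*C**2 (k(C) = (C**2 + C**2) - 1 = 2*C**2 - 1 = -1 + 2*C**2)
A(b) = -8 + b**2 + 241*b (A(b) = (b**2 + (-1 + 2*11**2)*b) - 8 = (b**2 + (-1 + 2*121)*b) - 8 = (b**2 + (-1 + 242)*b) - 8 = (b**2 + 241*b) - 8 = -8 + b**2 + 241*b)
1/(5991 + A(-38)) = 1/(5991 + (-8 + (-38)**2 + 241*(-38))) = 1/(5991 + (-8 + 1444 - 9158)) = 1/(5991 - 7722) = 1/(-1731) = -1/1731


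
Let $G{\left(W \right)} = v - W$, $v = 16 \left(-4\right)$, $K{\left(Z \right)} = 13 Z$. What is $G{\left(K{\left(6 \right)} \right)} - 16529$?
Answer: $-16671$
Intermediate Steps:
$v = -64$
$G{\left(W \right)} = -64 - W$
$G{\left(K{\left(6 \right)} \right)} - 16529 = \left(-64 - 13 \cdot 6\right) - 16529 = \left(-64 - 78\right) - 16529 = -142 - 16529 = -16671$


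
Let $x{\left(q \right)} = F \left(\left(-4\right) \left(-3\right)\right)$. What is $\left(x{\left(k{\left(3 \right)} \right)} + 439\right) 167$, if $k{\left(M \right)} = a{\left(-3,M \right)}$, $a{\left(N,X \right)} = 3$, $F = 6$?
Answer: $85337$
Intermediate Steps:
$k{\left(M \right)} = 3$
$x{\left(q \right)} = 72$ ($x{\left(q \right)} = 6 \left(\left(-4\right) \left(-3\right)\right) = 6 \cdot 12 = 72$)
$\left(x{\left(k{\left(3 \right)} \right)} + 439\right) 167 = \left(72 + 439\right) 167 = 511 \cdot 167 = 85337$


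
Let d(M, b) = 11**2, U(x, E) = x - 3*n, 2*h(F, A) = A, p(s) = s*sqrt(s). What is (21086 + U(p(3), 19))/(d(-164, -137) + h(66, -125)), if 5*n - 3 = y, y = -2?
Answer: 210854/585 + 2*sqrt(3)/39 ≈ 360.52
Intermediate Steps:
p(s) = s**(3/2)
h(F, A) = A/2
n = 1/5 (n = 3/5 + (1/5)*(-2) = 3/5 - 2/5 = 1/5 ≈ 0.20000)
U(x, E) = -3/5 + x (U(x, E) = x - 3*1/5 = x - 3/5 = -3/5 + x)
d(M, b) = 121
(21086 + U(p(3), 19))/(d(-164, -137) + h(66, -125)) = (21086 + (-3/5 + 3**(3/2)))/(121 + (1/2)*(-125)) = (21086 + (-3/5 + 3*sqrt(3)))/(121 - 125/2) = (105427/5 + 3*sqrt(3))/(117/2) = (105427/5 + 3*sqrt(3))*(2/117) = 210854/585 + 2*sqrt(3)/39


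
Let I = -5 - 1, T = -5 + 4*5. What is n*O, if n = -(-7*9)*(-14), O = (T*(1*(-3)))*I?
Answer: -238140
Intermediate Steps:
T = 15 (T = -5 + 20 = 15)
I = -6
O = 270 (O = (15*(1*(-3)))*(-6) = (15*(-3))*(-6) = -45*(-6) = 270)
n = -882 (n = -(-63)*(-14) = -1*882 = -882)
n*O = -882*270 = -238140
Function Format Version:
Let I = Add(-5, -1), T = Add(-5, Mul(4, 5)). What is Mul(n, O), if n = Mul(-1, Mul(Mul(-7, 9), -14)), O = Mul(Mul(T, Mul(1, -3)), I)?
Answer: -238140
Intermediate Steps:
T = 15 (T = Add(-5, 20) = 15)
I = -6
O = 270 (O = Mul(Mul(15, Mul(1, -3)), -6) = Mul(Mul(15, -3), -6) = Mul(-45, -6) = 270)
n = -882 (n = Mul(-1, Mul(-63, -14)) = Mul(-1, 882) = -882)
Mul(n, O) = Mul(-882, 270) = -238140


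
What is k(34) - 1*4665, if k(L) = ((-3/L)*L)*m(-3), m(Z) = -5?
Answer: -4650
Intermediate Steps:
k(L) = 15 (k(L) = ((-3/L)*L)*(-5) = -3*(-5) = 15)
k(34) - 1*4665 = 15 - 1*4665 = 15 - 4665 = -4650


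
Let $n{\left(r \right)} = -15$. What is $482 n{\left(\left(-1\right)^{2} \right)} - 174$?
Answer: $-7404$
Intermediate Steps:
$482 n{\left(\left(-1\right)^{2} \right)} - 174 = 482 \left(-15\right) - 174 = -7230 - 174 = -7404$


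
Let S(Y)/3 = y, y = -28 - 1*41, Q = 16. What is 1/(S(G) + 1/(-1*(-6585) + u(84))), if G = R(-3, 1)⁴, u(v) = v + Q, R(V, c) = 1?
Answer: -6685/1383794 ≈ -0.0048309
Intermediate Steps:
u(v) = 16 + v (u(v) = v + 16 = 16 + v)
G = 1 (G = 1⁴ = 1)
y = -69 (y = -28 - 41 = -69)
S(Y) = -207 (S(Y) = 3*(-69) = -207)
1/(S(G) + 1/(-1*(-6585) + u(84))) = 1/(-207 + 1/(-1*(-6585) + (16 + 84))) = 1/(-207 + 1/(6585 + 100)) = 1/(-207 + 1/6685) = 1/(-1383794/6685) = -6685/1383794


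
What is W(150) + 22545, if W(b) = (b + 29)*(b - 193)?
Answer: 14848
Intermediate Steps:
W(b) = (-193 + b)*(29 + b) (W(b) = (29 + b)*(-193 + b) = (-193 + b)*(29 + b))
W(150) + 22545 = (-5597 + 150² - 164*150) + 22545 = (-5597 + 22500 - 24600) + 22545 = -7697 + 22545 = 14848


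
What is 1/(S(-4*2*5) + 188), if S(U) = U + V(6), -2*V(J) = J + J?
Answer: 1/142 ≈ 0.0070423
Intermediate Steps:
V(J) = -J (V(J) = -(J + J)/2 = -J)
S(U) = -6 + U (S(U) = U - 1*6 = U - 6 = -6 + U)
1/(S(-4*2*5) + 188) = 1/((-6 - 4*2*5) + 188) = 1/((-6 - 8*5) + 188) = 1/((-6 - 40) + 188) = 1/(-46 + 188) = 1/142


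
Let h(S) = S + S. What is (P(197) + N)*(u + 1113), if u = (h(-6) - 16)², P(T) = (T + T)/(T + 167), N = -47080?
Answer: -2322026373/26 ≈ -8.9309e+7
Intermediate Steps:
P(T) = 2*T/(167 + T) (P(T) = (2*T)/(167 + T) = 2*T/(167 + T))
h(S) = 2*S
u = 784 (u = (2*(-6) - 16)² = (-12 - 16)² = (-28)² = 784)
(P(197) + N)*(u + 1113) = (2*197/(167 + 197) - 47080)*(784 + 1113) = (2*197/364 - 47080)*1897 = (2*197*(1/364) - 47080)*1897 = (197/182 - 47080)*1897 = -8568363/182*1897 = -2322026373/26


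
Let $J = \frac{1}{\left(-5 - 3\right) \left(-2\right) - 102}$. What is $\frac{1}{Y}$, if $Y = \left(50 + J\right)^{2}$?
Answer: $\frac{7396}{18481401} \approx 0.00040019$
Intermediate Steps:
$J = - \frac{1}{86}$ ($J = \frac{1}{\left(-8\right) \left(-2\right) - 102} = \frac{1}{16 - 102} = \frac{1}{-86} = - \frac{1}{86} \approx -0.011628$)
$Y = \frac{18481401}{7396}$ ($Y = \left(50 - \frac{1}{86}\right)^{2} = \left(\frac{4299}{86}\right)^{2} = \frac{18481401}{7396} \approx 2498.8$)
$\frac{1}{Y} = \frac{1}{\frac{18481401}{7396}} = \frac{7396}{18481401}$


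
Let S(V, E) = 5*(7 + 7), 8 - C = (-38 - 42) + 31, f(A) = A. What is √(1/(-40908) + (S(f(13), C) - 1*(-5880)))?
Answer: √2489278379973/20454 ≈ 77.136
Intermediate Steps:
C = 57 (C = 8 - ((-38 - 42) + 31) = 8 - (-80 + 31) = 8 - 1*(-49) = 8 + 49 = 57)
S(V, E) = 70 (S(V, E) = 5*14 = 70)
√(1/(-40908) + (S(f(13), C) - 1*(-5880))) = √(1/(-40908) + (70 - 1*(-5880))) = √(-1/40908 + (70 + 5880)) = √(-1/40908 + 5950) = √(243402599/40908) = √2489278379973/20454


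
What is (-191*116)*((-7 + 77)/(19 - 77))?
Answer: 26740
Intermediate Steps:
(-191*116)*((-7 + 77)/(19 - 77)) = -1550920/(-58) = -1550920*(-1)/58 = -22156*(-35/29) = 26740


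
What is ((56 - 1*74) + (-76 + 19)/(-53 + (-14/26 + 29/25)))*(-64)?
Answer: 18424896/17023 ≈ 1082.4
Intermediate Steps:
((56 - 1*74) + (-76 + 19)/(-53 + (-14/26 + 29/25)))*(-64) = ((56 - 74) - 57/(-53 + (-14*1/26 + 29*(1/25))))*(-64) = (-18 - 57/(-53 + (-7/13 + 29/25)))*(-64) = (-18 - 57/(-53 + 202/325))*(-64) = (-18 - 57/(-17023/325))*(-64) = (-18 - 57*(-325/17023))*(-64) = (-18 + 18525/17023)*(-64) = -287889/17023*(-64) = 18424896/17023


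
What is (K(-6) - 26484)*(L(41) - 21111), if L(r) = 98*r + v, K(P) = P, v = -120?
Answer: 455972370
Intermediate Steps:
L(r) = -120 + 98*r (L(r) = 98*r - 120 = -120 + 98*r)
(K(-6) - 26484)*(L(41) - 21111) = (-6 - 26484)*((-120 + 98*41) - 21111) = -26490*((-120 + 4018) - 21111) = -26490*(3898 - 21111) = -26490*(-17213) = 455972370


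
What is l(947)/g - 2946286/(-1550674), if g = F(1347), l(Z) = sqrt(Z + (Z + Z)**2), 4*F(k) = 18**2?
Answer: 1473143/775337 + sqrt(398687)/27 ≈ 25.286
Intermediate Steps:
F(k) = 81 (F(k) = (1/4)*18**2 = (1/4)*324 = 81)
l(Z) = sqrt(Z + 4*Z**2) (l(Z) = sqrt(Z + (2*Z)**2) = sqrt(Z + 4*Z**2))
g = 81
l(947)/g - 2946286/(-1550674) = sqrt(947*(1 + 4*947))/81 - 2946286/(-1550674) = sqrt(947*(1 + 3788))*(1/81) - 2946286*(-1/1550674) = sqrt(947*3789)*(1/81) + 1473143/775337 = sqrt(3588183)*(1/81) + 1473143/775337 = (3*sqrt(398687))*(1/81) + 1473143/775337 = sqrt(398687)/27 + 1473143/775337 = 1473143/775337 + sqrt(398687)/27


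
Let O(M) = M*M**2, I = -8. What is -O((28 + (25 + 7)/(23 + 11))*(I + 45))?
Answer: -6032543753664/4913 ≈ -1.2279e+9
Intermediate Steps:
O(M) = M**3
-O((28 + (25 + 7)/(23 + 11))*(I + 45)) = -((28 + (25 + 7)/(23 + 11))*(-8 + 45))**3 = -((28 + 32/34)*37)**3 = -((28 + 32*(1/34))*37)**3 = -((28 + 16/17)*37)**3 = -((492/17)*37)**3 = -(18204/17)**3 = -1*6032543753664/4913 = -6032543753664/4913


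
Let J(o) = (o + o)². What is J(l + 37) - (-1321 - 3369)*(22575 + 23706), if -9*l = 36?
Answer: 217062246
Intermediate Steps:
l = -4 (l = -⅑*36 = -4)
J(o) = 4*o² (J(o) = (2*o)² = 4*o²)
J(l + 37) - (-1321 - 3369)*(22575 + 23706) = 4*(-4 + 37)² - (-1321 - 3369)*(22575 + 23706) = 4*33² - (-4690)*46281 = 4*1089 - 1*(-217057890) = 4356 + 217057890 = 217062246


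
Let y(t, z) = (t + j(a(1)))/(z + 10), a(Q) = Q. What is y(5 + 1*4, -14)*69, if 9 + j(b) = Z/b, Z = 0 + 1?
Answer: -69/4 ≈ -17.250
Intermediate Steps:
Z = 1
j(b) = -9 + 1/b
y(t, z) = (-8 + t)/(10 + z) (y(t, z) = (t + (-9 + 1/1))/(z + 10) = (t + (-9 + 1))/(10 + z) = (t - 8)/(10 + z) = (-8 + t)/(10 + z))
y(5 + 1*4, -14)*69 = ((-8 + (5 + 1*4))/(10 - 14))*69 = ((-8 + (5 + 4))/(-4))*69 = -(-8 + 9)/4*69 = -1/4*1*69 = -1/4*69 = -69/4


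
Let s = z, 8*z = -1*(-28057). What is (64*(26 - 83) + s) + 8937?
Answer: 70369/8 ≈ 8796.1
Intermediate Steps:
z = 28057/8 (z = (-1*(-28057))/8 = (1/8)*28057 = 28057/8 ≈ 3507.1)
s = 28057/8 ≈ 3507.1
(64*(26 - 83) + s) + 8937 = (64*(26 - 83) + 28057/8) + 8937 = (64*(-57) + 28057/8) + 8937 = (-3648 + 28057/8) + 8937 = -1127/8 + 8937 = 70369/8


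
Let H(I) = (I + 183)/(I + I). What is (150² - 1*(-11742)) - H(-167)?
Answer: 5718422/167 ≈ 34242.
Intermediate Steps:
H(I) = (183 + I)/(2*I) (H(I) = (183 + I)/((2*I)) = (183 + I)*(1/(2*I)) = (183 + I)/(2*I))
(150² - 1*(-11742)) - H(-167) = (150² - 1*(-11742)) - (183 - 167)/(2*(-167)) = (22500 + 11742) - (-1)*16/(2*167) = 34242 - 1*(-8/167) = 34242 + 8/167 = 5718422/167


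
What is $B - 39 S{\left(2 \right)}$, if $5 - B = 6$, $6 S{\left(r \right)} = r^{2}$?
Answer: $-27$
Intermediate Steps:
$S{\left(r \right)} = \frac{r^{2}}{6}$
$B = -1$ ($B = 5 - 6 = -1$)
$B - 39 S{\left(2 \right)} = -1 - 39 \frac{2^{2}}{6} = -1 - 39 \cdot \frac{1}{6} \cdot 4 = -1 - 26 = -27$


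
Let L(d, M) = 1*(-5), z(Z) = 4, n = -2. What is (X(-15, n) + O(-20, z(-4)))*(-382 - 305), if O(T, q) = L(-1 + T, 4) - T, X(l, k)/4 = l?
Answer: 30915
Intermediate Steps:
X(l, k) = 4*l
L(d, M) = -5
O(T, q) = -5 - T
(X(-15, n) + O(-20, z(-4)))*(-382 - 305) = (4*(-15) + (-5 - 1*(-20)))*(-382 - 305) = (-60 + (-5 + 20))*(-687) = (-60 + 15)*(-687) = -45*(-687) = 30915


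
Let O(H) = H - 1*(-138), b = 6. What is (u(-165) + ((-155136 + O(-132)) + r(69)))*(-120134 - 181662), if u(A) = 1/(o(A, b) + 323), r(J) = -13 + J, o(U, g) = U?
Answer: 3697256168518/79 ≈ 4.6801e+10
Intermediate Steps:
O(H) = 138 + H (O(H) = H + 138 = 138 + H)
u(A) = 1/(323 + A) (u(A) = 1/(A + 323) = 1/(323 + A))
(u(-165) + ((-155136 + O(-132)) + r(69)))*(-120134 - 181662) = (1/(323 - 165) + ((-155136 + (138 - 132)) + (-13 + 69)))*(-120134 - 181662) = (1/158 + ((-155136 + 6) + 56))*(-301796) = (1/158 + (-155130 + 56))*(-301796) = (1/158 - 155074)*(-301796) = -24501691/158*(-301796) = 3697256168518/79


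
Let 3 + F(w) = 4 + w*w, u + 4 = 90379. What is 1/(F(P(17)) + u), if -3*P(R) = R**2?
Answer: 9/896905 ≈ 1.0035e-5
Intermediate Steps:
u = 90375 (u = -4 + 90379 = 90375)
P(R) = -R**2/3
F(w) = 1 + w**2 (F(w) = -3 + (4 + w*w) = -3 + (4 + w**2) = 1 + w**2)
1/(F(P(17)) + u) = 1/((1 + (-1/3*17**2)**2) + 90375) = 1/((1 + (-1/3*289)**2) + 90375) = 1/((1 + (-289/3)**2) + 90375) = 1/((1 + 83521/9) + 90375) = 1/(83530/9 + 90375) = 1/(896905/9) = 9/896905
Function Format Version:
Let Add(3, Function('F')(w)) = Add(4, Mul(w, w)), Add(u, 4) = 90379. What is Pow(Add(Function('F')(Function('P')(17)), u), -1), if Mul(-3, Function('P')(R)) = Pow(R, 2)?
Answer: Rational(9, 896905) ≈ 1.0035e-5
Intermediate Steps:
u = 90375 (u = Add(-4, 90379) = 90375)
Function('P')(R) = Mul(Rational(-1, 3), Pow(R, 2))
Function('F')(w) = Add(1, Pow(w, 2)) (Function('F')(w) = Add(-3, Add(4, Mul(w, w))) = Add(-3, Add(4, Pow(w, 2))) = Add(1, Pow(w, 2)))
Pow(Add(Function('F')(Function('P')(17)), u), -1) = Pow(Add(Add(1, Pow(Mul(Rational(-1, 3), Pow(17, 2)), 2)), 90375), -1) = Pow(Add(Add(1, Pow(Mul(Rational(-1, 3), 289), 2)), 90375), -1) = Pow(Add(Add(1, Pow(Rational(-289, 3), 2)), 90375), -1) = Pow(Add(Add(1, Rational(83521, 9)), 90375), -1) = Pow(Add(Rational(83530, 9), 90375), -1) = Pow(Rational(896905, 9), -1) = Rational(9, 896905)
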